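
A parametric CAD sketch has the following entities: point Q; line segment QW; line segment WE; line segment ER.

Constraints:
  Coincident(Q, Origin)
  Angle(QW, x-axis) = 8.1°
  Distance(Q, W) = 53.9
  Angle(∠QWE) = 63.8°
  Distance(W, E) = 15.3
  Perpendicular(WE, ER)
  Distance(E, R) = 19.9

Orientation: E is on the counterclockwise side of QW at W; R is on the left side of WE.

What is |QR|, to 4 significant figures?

29.70

∠QWE = 63.8°, so WE runs at 8.1° + (180° − 63.8°) = 124.3° from the x-axis; with |WE| = 15.3, E = W + 15.3·(cos 124.3°, sin 124.3°) = (44.74, 20.23). The perpendicularity gives ER at right angles to WE; with |ER| = 19.9 on the left of WE, R = E + 19.9·(-0.8261, -0.5635) = (28.30, 9.020). Then |QR| = |R − Q| = 29.70.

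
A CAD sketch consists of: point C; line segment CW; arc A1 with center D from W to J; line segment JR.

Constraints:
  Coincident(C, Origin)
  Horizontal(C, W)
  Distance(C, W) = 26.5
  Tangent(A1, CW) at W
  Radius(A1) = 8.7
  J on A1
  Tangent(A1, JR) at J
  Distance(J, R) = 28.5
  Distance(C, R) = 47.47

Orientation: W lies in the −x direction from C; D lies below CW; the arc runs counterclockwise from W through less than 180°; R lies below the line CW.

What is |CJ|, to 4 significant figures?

36.58

C is at the origin; CW is horizontal with |CW| = 26.5 and W on the −x side, so W = (-26.50, 0.000). A1 meets CW tangentially, so DW is at right angles to CW, so D = W + (0, -8.7) = (-26.50, -8.700). Since DJ ⟂ JR (tangency), |DR| = √(8.7² + 28.5²) = 29.80 regardless of where J sits on A1. So R lies on both circle(C, 47.47) and circle(D, 29.80); the below-CW intersection is R = (-27.81, -38.47). J is the foot of the tangent from R: J = (-34.92, -10.87).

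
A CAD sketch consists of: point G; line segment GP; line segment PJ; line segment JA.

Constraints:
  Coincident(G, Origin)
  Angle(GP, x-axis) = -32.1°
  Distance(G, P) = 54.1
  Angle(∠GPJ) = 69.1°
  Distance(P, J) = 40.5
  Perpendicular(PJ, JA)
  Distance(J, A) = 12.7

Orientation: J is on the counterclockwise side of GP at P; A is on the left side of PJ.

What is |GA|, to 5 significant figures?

43.375

G is at the origin; GP runs at -32.1° with length 54.1, so P = 54.1·(cos -32.1°, sin -32.1°) = (45.829, -28.749). ∠GPJ = 69.1°, so PJ runs at -32.1° + (180° − 69.1°) = 78.800° from the x-axis; with |PJ| = 40.5, J = P + 40.5·(cos 78.800°, sin 78.800°) = (53.696, 10.980). PJ is perpendicular to JA; with |JA| = 12.7 on the left of PJ, A = J + 12.7·(-0.98096, 0.19423) = (41.238, 13.447). Then |GA| = |A − G| = 43.375.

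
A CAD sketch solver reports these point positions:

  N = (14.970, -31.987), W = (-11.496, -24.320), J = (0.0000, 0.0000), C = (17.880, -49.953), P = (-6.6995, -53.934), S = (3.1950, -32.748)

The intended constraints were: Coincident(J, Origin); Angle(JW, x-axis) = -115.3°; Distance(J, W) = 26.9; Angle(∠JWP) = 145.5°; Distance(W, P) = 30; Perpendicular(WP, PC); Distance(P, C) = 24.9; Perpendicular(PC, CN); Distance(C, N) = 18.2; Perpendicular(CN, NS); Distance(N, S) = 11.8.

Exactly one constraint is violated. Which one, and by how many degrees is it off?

Perpendicular(CN, NS) — off by 5.50°.

J = (0.00, 0.00) ✓; JW at -115.3° ✓; |JW| = 26.90 ✓; ∠JWP = 145.5° ✓; |WP| = 30.00 ✓; ∠(WP, PC) = 90.00° ✓; |PC| = 24.90 ✓; ∠(PC, CN) = 90.00° ✓; |CN| = 18.20 ✓; ∠(CN, NS) = 84.50° ✗; |NS| = 11.80 ✓.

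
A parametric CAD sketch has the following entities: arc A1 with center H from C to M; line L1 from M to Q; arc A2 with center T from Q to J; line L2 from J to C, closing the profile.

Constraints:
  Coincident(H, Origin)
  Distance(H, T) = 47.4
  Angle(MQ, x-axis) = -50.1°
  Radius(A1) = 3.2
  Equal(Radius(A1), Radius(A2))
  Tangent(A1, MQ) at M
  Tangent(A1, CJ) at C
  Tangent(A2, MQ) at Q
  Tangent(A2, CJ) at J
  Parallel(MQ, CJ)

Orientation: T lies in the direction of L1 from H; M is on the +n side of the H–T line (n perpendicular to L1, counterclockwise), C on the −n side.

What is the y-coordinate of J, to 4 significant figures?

-38.42

The slot axis is L1's direction at -50.1°, so u = (cos -50.1°, sin -50.1°) = (0.6414, -0.7672) and n = (−sin -50.1°, cos -50.1°) = (0.7672, 0.6414). H is at the origin and T lies 47.4 along u from H, so T = 47.4·u = (30.40, -36.36). Tangency of A1 to both parallel lines with radius 3.2 puts M and C at H ± 3.2·n: M = (2.455, 2.053), C = (-2.455, -2.053). Equal radii place Q and J the same way about T: Q = T + 3.2·n = (32.86, -34.31), J = T − 3.2·n = (27.95, -38.42). So J.y = -38.42.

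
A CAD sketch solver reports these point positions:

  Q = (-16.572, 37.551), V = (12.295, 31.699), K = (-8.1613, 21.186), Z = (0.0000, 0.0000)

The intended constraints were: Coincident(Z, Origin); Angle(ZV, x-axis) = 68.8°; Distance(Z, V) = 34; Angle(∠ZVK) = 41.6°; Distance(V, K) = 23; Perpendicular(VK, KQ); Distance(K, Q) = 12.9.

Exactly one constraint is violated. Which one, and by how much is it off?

Distance(K, Q) = 12.9 — off by 5.50.

Z = (0.00, 0.00) ✓; ZV at 68.80° ✓; |ZV| = 34.00 ✓; ∠ZVK = 41.60° ✓; |VK| = 23.00 ✓; ∠(VK, KQ) = 90.00° ✓; |KQ| = 18.40 ✗.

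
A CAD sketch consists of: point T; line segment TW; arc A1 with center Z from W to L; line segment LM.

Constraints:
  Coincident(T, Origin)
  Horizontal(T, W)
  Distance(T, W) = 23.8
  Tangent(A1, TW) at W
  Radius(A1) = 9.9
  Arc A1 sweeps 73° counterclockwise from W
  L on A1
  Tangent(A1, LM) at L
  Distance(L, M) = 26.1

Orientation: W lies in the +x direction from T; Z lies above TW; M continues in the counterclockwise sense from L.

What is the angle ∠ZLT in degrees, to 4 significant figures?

28.89°

T is at the origin; TW is horizontal with |TW| = 23.8 and W on the +x side, so W = (23.80, 0.000). Since A1 is tangent to TW there, ZW ⟂ TW, so Z = W + (0, 9.9) = (23.80, 9.900). On A1, W sits at bearing -90° from Z; a 73° counterclockwise sweep puts L at bearing -17°, so L = Z + 9.9·(cos -17°, sin -17°) = (33.27, 7.006). Then cos ∠ZLT = LZ·LT / (|LZ||LT|), giving 28.89°.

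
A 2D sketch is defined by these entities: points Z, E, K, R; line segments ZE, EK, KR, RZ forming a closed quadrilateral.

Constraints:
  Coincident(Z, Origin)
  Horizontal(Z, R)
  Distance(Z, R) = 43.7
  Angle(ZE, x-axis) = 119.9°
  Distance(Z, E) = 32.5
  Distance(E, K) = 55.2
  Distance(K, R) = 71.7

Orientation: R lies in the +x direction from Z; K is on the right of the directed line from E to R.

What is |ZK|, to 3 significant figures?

35.1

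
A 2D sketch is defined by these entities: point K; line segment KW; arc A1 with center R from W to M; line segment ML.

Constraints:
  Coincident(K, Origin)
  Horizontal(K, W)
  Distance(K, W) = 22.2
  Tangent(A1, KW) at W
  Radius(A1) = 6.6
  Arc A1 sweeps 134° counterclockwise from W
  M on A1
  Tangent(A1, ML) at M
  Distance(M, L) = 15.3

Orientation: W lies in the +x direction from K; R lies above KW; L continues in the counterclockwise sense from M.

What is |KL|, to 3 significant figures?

27.5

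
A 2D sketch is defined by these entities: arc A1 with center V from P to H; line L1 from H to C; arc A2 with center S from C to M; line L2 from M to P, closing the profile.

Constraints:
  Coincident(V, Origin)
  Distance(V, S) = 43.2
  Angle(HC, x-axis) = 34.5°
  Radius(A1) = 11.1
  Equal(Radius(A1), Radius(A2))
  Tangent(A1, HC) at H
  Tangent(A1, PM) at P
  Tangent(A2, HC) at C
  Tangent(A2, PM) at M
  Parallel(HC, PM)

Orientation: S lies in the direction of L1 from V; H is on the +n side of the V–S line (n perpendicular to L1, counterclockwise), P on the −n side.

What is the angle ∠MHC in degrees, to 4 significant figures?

27.20°

The slot axis is L1's direction at 34.5°, so u = (cos 34.5°, sin 34.5°) = (0.8241, 0.5664) and n = (−sin 34.5°, cos 34.5°) = (-0.5664, 0.8241). V is at the origin and S lies 43.2 along u from V, so S = 43.2·u = (35.60, 24.47). Tangency of A1 to both parallel lines with radius 11.1 puts H and P at V ± 11.1·n: H = (-6.287, 9.148), P = (6.287, -9.148). Equal radii place C and M the same way about S: C = S + 11.1·n = (29.32, 33.62), M = S − 11.1·n = (41.89, 15.32). Then cos ∠MHC = HM·HC / (|HM||HC|), giving 27.20°.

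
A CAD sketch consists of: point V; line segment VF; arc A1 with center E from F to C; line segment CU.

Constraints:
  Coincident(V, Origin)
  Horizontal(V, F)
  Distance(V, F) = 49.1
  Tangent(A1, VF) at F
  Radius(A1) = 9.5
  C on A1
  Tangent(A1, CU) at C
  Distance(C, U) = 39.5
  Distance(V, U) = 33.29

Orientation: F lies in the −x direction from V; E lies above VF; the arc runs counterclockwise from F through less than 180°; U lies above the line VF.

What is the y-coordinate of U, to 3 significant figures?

30.2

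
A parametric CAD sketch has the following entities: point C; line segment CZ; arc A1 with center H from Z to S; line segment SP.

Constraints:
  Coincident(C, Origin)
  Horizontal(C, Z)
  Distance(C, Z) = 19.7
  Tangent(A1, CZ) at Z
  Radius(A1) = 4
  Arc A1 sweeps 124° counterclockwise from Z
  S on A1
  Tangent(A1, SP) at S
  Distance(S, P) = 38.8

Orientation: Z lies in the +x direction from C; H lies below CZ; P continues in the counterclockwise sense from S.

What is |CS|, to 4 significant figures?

17.53

A1 meets CZ tangentially, so HZ is at right angles to CZ, so H = Z + (0, -4) = (19.70, -4.000). On A1, Z sits at bearing 90° from H; a 124° counterclockwise sweep puts S at bearing 214°, so S = H + 4.0·(cos 214°, sin 214°) = (16.38, -6.237). Then |CS| = |S − C| = 17.53.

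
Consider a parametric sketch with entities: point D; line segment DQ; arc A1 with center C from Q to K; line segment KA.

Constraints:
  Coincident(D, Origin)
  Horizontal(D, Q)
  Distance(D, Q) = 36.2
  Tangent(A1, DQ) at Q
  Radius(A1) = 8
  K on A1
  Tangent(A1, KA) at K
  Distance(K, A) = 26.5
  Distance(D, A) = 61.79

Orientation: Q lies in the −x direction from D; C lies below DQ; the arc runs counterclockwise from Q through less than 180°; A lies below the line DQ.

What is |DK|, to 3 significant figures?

43.7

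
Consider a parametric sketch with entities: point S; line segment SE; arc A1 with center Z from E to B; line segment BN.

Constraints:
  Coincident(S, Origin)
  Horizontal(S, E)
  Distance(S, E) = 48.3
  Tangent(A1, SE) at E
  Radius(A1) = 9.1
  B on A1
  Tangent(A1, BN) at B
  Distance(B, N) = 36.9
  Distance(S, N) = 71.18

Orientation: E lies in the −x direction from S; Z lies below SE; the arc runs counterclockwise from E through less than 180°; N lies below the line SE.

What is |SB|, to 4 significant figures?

58.22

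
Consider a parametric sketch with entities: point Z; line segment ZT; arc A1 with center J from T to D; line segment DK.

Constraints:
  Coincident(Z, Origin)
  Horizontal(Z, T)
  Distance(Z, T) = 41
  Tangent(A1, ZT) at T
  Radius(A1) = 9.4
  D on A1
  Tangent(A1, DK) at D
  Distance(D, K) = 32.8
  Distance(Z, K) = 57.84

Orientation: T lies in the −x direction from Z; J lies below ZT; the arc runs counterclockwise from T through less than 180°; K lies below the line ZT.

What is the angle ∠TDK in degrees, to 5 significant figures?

124.67°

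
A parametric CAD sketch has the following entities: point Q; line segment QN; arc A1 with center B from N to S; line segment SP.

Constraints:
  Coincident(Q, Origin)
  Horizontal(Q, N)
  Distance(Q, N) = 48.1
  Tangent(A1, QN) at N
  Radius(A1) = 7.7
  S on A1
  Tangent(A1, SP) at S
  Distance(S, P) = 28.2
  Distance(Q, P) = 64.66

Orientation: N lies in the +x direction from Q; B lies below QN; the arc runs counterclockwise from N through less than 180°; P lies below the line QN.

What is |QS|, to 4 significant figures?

42.62

Checks: |BS| = 7.700 ✓; ∠(BS, SP) = 90.00° ✓; |SP| = 28.20 ✓; |QP| = 64.66 ✓.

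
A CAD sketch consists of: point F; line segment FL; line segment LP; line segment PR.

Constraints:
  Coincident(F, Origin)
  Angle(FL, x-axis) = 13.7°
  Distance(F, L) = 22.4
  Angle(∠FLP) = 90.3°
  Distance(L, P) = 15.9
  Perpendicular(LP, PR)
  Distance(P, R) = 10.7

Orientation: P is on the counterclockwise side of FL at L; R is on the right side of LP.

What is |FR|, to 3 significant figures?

36.8

F is at the origin; FL runs at 13.7° with length 22.4, so L = 22.4·(cos 13.7°, sin 13.7°) = (21.8, 5.31). ∠FLP = 90.3°, so LP runs at 13.7° + (180° − 90.3°) = 103° from the x-axis; with |LP| = 15.9, P = L + 15.9·(cos 103°, sin 103°) = (18.1, 20.8). LP ⟂ PR; with |PR| = 10.7 on the right of LP, R = P + 10.7·(0.973, 0.232) = (28.5, 23.3). Then |FR| = |R − F| = 36.8.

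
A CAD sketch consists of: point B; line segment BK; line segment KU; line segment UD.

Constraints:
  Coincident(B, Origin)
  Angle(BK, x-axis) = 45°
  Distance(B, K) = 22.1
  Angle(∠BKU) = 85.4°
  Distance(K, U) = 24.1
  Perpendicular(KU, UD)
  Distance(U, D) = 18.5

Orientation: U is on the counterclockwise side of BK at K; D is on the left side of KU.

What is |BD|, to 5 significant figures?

22.605

∠BKU = 85.4°, so KU runs at 45.0° + (180° − 85.4°) = 139.60° from the x-axis; with |KU| = 24.1, U = K + 24.1·(cos 139.60°, sin 139.60°) = (-2.7260, 31.247). The perpendicularity gives UD at right angles to KU; with |UD| = 18.5 on the left of KU, D = U + 18.5·(-0.64812, -0.76154) = (-14.716, 17.158). Then |BD| = |D − B| = 22.605.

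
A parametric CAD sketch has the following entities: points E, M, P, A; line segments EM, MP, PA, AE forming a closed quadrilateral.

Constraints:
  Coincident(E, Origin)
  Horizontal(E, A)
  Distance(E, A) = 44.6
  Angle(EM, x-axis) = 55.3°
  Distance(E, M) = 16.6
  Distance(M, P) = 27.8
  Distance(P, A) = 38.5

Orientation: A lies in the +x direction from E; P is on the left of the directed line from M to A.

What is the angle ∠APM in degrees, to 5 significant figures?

67.090°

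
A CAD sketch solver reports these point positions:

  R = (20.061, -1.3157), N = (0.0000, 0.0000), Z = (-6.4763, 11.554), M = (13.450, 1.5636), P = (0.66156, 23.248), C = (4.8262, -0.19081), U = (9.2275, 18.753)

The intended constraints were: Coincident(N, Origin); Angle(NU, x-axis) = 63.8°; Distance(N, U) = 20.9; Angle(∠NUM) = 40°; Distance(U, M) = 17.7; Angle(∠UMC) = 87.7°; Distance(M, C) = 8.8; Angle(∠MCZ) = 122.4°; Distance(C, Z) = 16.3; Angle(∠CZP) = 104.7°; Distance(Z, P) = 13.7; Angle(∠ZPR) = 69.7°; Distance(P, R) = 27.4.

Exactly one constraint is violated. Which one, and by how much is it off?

Distance(P, R) = 27.4 — off by 3.90.

N = (0.00, 0.00) ✓; NU at 63.80° ✓; |NU| = 20.90 ✓; ∠NUM = 40.00° ✓; |UM| = 17.70 ✓; ∠UMC = 87.70° ✓; |MC| = 8.800 ✓; ∠MCZ = 122.4° ✓; |CZ| = 16.30 ✓; ∠CZP = 104.7° ✓; |ZP| = 13.70 ✓; ∠ZPR = 69.70° ✓; |PR| = 31.30 ✗.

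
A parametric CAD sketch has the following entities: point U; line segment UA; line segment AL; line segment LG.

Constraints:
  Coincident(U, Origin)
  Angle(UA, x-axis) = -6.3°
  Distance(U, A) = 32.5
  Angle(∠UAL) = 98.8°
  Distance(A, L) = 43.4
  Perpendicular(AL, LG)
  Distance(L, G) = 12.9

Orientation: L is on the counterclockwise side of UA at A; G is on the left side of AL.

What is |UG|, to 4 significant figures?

52.05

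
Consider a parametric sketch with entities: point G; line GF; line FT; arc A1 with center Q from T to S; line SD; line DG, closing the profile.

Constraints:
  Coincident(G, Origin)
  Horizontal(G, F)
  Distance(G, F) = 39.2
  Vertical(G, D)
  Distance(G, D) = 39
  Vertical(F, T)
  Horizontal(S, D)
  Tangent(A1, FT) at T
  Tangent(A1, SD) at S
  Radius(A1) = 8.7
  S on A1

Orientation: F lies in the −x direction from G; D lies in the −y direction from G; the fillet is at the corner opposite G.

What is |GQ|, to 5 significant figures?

42.992

G is at the origin; GF is horizontal with |GF| = 39.2 and F on the −x side, so F = (-39.200, 0.0000). GD is vertical with |GD| = 39.0 and D on the −y side, so D = (0.0000, -39.000). The virtual corner opposite G is at (-39.200, -39.000). Since A1 is tangent to FT there, QT ⟂ FT and tangency of A1 to SD means the radius QS is perpendicular to SD, with radius 8.7, so the center Q sits 8.7 in from both sides at Q = (-30.500, -30.300). Then |GQ| = |Q − G| = 42.992.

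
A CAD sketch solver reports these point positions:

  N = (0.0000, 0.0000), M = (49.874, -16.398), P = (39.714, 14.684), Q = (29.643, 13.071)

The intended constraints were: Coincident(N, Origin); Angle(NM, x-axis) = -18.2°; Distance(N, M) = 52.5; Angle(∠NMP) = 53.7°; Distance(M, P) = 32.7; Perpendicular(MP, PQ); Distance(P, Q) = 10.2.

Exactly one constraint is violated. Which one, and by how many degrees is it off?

Perpendicular(MP, PQ) — off by 9.00°.

N = (0.00, 0.00) ✓; NM at -18.20° ✓; |NM| = 52.50 ✓; ∠NMP = 53.70° ✓; |MP| = 32.70 ✓; ∠(MP, PQ) = 81.00° ✗; |PQ| = 10.20 ✓.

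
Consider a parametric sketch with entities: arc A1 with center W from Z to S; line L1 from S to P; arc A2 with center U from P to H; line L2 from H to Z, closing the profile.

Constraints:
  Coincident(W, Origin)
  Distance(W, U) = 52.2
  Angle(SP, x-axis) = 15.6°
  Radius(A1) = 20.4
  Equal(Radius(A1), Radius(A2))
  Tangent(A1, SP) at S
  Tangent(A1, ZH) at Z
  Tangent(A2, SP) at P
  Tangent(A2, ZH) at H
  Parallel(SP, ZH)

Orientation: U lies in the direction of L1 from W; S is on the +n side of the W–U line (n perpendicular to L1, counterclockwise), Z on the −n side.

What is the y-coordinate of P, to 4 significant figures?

33.69

The slot axis is L1's direction at 15.6°, so u = (cos 15.6°, sin 15.6°) = (0.9632, 0.2689) and n = (−sin 15.6°, cos 15.6°) = (-0.2689, 0.9632). W is at the origin and U lies 52.2 along u from W, so U = 52.2·u = (50.28, 14.04). Tangency of A1 to both parallel lines with radius 20.4 puts S and Z at W ± 20.4·n: S = (-5.486, 19.65), Z = (5.486, -19.65). Equal radii place P and H the same way about U: P = U + 20.4·n = (44.79, 33.69), H = U − 20.4·n = (55.76, -5.611). So P.y = 33.69.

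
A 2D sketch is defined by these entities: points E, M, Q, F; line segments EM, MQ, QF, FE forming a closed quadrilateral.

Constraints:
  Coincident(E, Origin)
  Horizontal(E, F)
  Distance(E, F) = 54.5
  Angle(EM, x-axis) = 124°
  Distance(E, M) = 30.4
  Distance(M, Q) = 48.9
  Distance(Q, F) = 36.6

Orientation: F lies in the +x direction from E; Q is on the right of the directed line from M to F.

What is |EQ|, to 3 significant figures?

20.5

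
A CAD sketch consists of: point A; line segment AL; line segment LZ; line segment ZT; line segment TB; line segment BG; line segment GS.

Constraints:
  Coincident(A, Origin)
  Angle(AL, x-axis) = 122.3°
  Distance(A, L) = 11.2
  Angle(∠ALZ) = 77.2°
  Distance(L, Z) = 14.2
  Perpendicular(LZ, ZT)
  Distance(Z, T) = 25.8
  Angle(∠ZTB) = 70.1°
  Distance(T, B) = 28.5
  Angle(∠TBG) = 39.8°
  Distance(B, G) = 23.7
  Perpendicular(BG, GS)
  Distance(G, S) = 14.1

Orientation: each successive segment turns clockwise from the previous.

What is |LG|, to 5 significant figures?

12.584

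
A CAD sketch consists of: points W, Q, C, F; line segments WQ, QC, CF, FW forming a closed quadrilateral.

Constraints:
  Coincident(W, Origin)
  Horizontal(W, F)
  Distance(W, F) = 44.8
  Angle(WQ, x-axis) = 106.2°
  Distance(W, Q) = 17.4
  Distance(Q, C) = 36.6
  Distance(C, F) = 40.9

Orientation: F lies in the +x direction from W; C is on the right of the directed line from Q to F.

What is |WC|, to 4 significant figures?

19.29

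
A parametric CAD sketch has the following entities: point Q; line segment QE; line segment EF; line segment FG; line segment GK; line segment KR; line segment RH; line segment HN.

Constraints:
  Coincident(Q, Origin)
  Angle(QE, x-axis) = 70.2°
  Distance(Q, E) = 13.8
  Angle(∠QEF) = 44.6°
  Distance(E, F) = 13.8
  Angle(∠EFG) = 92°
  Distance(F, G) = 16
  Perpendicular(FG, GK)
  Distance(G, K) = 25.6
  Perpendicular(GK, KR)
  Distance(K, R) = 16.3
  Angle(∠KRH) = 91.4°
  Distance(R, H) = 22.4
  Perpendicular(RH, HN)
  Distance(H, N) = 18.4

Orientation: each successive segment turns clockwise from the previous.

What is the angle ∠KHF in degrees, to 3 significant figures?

128°

GK is perpendicular to KR, so KR runs at 26.8°; with |KR| = 16.3, R = (-0.812, 23.4). ∠KRH = 91.4° gives RH at -61.8° from the x-axis; with |RH| = 22.4, H = (9.77, 3.70). Then cos ∠KHF = HK·HF / (|HK||HF|), giving 128°.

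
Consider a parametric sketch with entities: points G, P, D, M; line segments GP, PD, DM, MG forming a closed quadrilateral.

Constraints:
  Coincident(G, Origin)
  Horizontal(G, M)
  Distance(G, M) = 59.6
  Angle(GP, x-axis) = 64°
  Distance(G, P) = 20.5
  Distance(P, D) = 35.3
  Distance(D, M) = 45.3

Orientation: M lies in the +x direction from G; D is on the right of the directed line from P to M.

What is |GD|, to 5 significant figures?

23.419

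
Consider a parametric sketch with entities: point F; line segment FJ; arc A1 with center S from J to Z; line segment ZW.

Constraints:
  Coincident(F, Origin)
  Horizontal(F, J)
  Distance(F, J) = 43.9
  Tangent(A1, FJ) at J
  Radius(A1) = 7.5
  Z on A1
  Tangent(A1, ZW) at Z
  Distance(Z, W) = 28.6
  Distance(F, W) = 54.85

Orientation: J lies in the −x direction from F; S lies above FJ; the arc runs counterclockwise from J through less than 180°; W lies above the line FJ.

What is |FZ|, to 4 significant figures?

37.47

Checks: |SZ| = 7.500 ✓; ∠(SZ, ZW) = 90.00° ✓; |ZW| = 28.60 ✓; |FW| = 54.85 ✓.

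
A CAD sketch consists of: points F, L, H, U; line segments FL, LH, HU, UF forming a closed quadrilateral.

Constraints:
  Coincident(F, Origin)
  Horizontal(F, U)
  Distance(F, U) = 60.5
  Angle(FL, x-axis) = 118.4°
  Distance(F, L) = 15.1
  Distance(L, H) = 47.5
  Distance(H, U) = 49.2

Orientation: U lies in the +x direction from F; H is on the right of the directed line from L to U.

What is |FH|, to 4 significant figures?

32.48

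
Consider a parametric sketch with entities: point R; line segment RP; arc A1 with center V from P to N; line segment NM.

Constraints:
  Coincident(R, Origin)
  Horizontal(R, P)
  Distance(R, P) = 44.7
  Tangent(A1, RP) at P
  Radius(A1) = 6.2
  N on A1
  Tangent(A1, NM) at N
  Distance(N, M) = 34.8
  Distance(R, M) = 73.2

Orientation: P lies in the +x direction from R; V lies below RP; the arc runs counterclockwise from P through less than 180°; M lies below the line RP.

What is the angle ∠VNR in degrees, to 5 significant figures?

122.76°

Checks: |VN| = 6.200 ✓; ∠(VN, NM) = 90.00° ✓; |NM| = 34.80 ✓; |RM| = 73.20 ✓.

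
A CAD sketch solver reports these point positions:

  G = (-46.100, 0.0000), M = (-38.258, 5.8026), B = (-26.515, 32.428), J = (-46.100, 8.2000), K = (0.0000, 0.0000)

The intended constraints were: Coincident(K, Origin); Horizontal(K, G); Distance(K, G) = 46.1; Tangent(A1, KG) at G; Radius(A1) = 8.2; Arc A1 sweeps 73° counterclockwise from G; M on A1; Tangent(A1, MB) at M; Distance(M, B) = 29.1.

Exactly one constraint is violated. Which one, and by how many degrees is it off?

Tangent(A1, MB) at M — off by 6.80°.

K = (0.00, 0.00) ✓; K.y = 0.00, G.y = 0.00 ✓; |KG| = 46.10 ✓; ∠(JG, GK) = 90.00° ✓; |JG| = 8.200 ✓; bearing(J→M) − bearing(J→G) = 73.00° ✓; |JM| = 8.200 ✓; ∠(JM, MB) = 96.80° ✗; |MB| = 29.10 ✓.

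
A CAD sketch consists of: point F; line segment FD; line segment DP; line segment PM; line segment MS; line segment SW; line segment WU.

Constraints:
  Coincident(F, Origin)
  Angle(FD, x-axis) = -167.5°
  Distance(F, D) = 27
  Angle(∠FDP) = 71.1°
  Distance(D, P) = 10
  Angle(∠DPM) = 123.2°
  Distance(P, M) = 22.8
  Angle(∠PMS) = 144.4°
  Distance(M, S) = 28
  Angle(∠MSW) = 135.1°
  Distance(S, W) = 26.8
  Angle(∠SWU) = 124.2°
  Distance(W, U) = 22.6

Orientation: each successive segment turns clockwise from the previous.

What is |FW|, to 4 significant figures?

40.32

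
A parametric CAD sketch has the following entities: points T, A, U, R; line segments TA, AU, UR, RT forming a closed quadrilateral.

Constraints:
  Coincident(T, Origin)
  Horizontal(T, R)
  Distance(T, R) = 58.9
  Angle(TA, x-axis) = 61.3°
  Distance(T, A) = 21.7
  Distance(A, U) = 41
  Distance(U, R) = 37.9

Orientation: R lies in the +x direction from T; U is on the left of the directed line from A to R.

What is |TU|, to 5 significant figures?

59.843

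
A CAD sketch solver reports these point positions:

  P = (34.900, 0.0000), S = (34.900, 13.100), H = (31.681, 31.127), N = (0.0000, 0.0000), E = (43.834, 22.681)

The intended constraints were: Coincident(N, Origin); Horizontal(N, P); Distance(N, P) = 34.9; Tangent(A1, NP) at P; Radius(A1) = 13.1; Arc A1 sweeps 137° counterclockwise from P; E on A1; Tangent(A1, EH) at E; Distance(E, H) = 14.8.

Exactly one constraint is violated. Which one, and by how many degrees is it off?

Tangent(A1, EH) at E — off by 8.20°.

N = (0.00, 0.00) ✓; N.y = 0.00, P.y = 0.00 ✓; |NP| = 34.90 ✓; ∠(SP, PN) = 90.00° ✓; |SP| = 13.10 ✓; bearing(S→E) − bearing(S→P) = 137.0° ✓; |SE| = 13.10 ✓; ∠(SE, EH) = 81.80° ✗; |EH| = 14.80 ✓.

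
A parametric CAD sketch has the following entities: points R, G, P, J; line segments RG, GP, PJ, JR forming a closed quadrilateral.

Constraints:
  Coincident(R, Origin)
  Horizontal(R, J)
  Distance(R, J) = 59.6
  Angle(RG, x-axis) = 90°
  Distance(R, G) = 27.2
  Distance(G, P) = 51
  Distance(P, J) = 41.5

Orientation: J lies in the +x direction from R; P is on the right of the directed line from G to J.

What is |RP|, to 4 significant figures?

29.17

Checks: |GP| = 51.00 ✓; |PJ| = 41.50 ✓.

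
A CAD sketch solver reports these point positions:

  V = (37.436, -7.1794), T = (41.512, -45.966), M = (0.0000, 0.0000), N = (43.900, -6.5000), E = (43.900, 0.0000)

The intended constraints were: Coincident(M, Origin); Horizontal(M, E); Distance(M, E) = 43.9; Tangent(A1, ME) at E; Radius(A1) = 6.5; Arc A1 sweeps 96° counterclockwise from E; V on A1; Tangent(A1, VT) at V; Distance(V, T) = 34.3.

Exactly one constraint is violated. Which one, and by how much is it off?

Distance(V, T) = 34.3 — off by 4.70.

M = (0.00, 0.00) ✓; M.y = 0.00, E.y = 0.00 ✓; |ME| = 43.90 ✓; ∠(NE, EM) = 90.00° ✓; |NE| = 6.500 ✓; bearing(N→V) − bearing(N→E) = 96.00° ✓; |NV| = 6.500 ✓; ∠(NV, VT) = 90.00° ✓; |VT| = 39.00 ✗.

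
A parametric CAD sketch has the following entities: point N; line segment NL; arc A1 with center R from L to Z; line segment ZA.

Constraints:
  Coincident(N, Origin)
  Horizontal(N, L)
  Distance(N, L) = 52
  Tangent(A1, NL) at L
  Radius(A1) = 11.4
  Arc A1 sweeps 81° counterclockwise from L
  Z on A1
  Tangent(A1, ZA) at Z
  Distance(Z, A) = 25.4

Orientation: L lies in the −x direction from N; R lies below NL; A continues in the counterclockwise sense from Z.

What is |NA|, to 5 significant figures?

75.661

On A1, L sits at bearing 90° from R; an 81° counterclockwise sweep puts Z at bearing 171°, so Z = R + 11.4·(cos 171°, sin 171°) = (-63.260, -9.6166). A1 meets ZA tangentially, so RZ is at right angles to ZA, so ZA runs along (−sin 171°, cos 171°); with |ZA| = 25.4, A = (-67.233, -34.704). Then |NA| = |A − N| = 75.661.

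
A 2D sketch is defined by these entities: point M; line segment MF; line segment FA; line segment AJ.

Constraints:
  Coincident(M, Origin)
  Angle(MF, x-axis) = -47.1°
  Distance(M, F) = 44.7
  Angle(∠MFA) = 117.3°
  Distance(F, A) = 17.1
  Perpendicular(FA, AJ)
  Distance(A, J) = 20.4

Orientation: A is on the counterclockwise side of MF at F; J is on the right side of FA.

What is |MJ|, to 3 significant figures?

70.9

M is at the origin; MF runs at -47.1° with length 44.7, so F = 44.7·(cos -47.1°, sin -47.1°) = (30.4, -32.7). ∠MFA = 117.3°, so FA runs at -47.1° + (180° − 117.3°) = 15.6° from the x-axis; with |FA| = 17.1, A = F + 17.1·(cos 15.6°, sin 15.6°) = (46.9, -28.1). The perpendicularity gives AJ at right angles to FA; with |AJ| = 20.4 on the right of FA, J = A + 20.4·(0.269, -0.963) = (52.4, -47.8). Then |MJ| = |J − M| = 70.9.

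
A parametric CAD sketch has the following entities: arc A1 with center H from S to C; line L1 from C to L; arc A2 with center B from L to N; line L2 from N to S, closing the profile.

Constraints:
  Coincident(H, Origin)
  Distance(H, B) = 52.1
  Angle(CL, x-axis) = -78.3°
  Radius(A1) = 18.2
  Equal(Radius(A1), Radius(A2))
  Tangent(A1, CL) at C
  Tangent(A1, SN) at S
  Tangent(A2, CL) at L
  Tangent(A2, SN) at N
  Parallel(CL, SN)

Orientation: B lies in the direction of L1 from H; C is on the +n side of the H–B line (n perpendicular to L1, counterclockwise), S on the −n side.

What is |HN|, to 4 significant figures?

55.19

The slot axis is L1's direction at -78.3°, so u = (cos -78.3°, sin -78.3°) = (0.2028, -0.9792) and n = (−sin -78.3°, cos -78.3°) = (0.9792, 0.2028). H is at the origin and B lies 52.1 along u from H, so B = 52.1·u = (10.57, -51.02). Tangency of A1 to both parallel lines with radius 18.2 puts C and S at H ± 18.2·n: C = (17.82, 3.691), S = (-17.82, -3.691). Equal radii place L and N the same way about B: L = B + 18.2·n = (28.39, -47.33), N = B − 18.2·n = (-7.257, -54.71). Then |HN| = |N − H| = 55.19.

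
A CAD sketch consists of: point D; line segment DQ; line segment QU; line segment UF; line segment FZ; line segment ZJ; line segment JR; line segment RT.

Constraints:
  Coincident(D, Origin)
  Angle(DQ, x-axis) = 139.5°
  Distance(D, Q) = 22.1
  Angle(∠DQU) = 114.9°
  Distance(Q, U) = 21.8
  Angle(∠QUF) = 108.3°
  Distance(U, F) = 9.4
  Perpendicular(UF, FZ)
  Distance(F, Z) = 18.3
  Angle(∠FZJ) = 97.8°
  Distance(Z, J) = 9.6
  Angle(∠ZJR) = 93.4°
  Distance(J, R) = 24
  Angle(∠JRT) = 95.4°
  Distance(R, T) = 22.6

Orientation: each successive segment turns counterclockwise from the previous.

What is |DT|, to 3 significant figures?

46.8

∠ZJR = 93.4° gives JR at 175° from the x-axis; with |JR| = 24.0, R = (-41.1, 9.59). ∠JRT = 95.4° gives RT at -100° from the x-axis; with |RT| = 22.6, T = (-45.1, -12.6). Then |DT| = |T − D| = 46.8.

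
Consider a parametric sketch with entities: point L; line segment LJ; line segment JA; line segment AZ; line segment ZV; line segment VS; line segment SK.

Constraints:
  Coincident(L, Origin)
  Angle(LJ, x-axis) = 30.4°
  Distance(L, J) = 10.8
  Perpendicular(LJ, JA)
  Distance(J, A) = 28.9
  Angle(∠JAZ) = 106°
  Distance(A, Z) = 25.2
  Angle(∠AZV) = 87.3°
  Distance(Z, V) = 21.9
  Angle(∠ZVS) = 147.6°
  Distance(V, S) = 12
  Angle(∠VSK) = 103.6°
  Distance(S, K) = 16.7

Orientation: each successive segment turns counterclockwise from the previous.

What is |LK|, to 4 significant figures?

5.230

L is at the origin; LJ runs at 30.4° with length 10.8, so J = (9.315, 5.465). LJ ⟂ JA, so JA runs at 120.4°; with |JA| = 28.9, A = (-5.309, 30.39). ∠JAZ = 106.0° gives AZ at -165.6° from the x-axis; with |AZ| = 25.2, Z = (-29.72, 24.12). ∠AZV = 87.3° gives ZV at -72.90° from the x-axis; with |ZV| = 21.9, V = (-23.28, 3.193). ∠ZVS = 147.6° gives VS at -40.50° from the x-axis; with |VS| = 12.0, S = (-14.15, -4.600). ∠VSK = 103.6° gives SK at 35.90° from the x-axis; with |SK| = 16.7, K = (-0.6255, 5.192). Then |LK| = |K − L| = 5.230.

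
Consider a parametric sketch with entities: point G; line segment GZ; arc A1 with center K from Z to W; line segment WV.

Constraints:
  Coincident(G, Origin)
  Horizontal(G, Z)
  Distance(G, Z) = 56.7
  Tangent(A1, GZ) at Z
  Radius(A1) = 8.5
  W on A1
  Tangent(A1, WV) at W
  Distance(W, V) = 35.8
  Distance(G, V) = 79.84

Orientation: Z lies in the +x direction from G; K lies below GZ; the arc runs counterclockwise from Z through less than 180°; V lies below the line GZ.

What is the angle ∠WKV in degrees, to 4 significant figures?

76.64°

Checks: |KW| = 8.500 ✓; ∠(KW, WV) = 90.00° ✓; |WV| = 35.80 ✓; |GV| = 79.84 ✓.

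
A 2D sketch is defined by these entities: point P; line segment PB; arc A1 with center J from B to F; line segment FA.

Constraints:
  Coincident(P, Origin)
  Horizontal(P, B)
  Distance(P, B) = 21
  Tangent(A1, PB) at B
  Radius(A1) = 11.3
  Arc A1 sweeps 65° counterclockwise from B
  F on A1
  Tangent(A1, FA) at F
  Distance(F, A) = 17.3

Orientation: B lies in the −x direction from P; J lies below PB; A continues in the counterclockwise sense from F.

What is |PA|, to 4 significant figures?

44.49

P is at the origin; PB is horizontal with |PB| = 21.0 and B on the −x side, so B = (-21.00, 0.000). A1 meets PB tangentially, so JB is at right angles to PB, so J = B + (0, -11.3) = (-21.00, -11.30). On A1, B sits at bearing 90° from J; a 65° counterclockwise sweep puts F at bearing 155°, so F = J + 11.3·(cos 155°, sin 155°) = (-31.24, -6.524). The tangent condition forces JF to be normal to FA, so FA runs along (−sin 155°, cos 155°); with |FA| = 17.3, A = (-38.55, -22.20). Then |PA| = |A − P| = 44.49.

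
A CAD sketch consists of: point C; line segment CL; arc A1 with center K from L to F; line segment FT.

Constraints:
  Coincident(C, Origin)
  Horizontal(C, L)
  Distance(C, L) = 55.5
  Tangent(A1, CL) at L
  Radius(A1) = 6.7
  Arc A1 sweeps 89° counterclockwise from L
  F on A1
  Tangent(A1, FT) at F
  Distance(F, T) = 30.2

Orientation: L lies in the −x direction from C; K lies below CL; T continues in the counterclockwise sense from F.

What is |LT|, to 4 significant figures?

37.48

C is at the origin; CL is horizontal with |CL| = 55.5 and L on the −x side, so L = (-55.50, 0.000). Tangency of A1 to CL means the radius KL is perpendicular to CL, so K = L + (0, -6.7) = (-55.50, -6.700). On A1, L sits at bearing 90° from K; an 89° counterclockwise sweep puts F at bearing 179°, so F = K + 6.7·(cos 179°, sin 179°) = (-62.20, -6.583). A1 meets FT tangentially, so KF is at right angles to FT, so FT runs along (−sin 179°, cos 179°); with |FT| = 30.2, T = (-62.73, -36.78). Then |LT| = |T − L| = 37.48.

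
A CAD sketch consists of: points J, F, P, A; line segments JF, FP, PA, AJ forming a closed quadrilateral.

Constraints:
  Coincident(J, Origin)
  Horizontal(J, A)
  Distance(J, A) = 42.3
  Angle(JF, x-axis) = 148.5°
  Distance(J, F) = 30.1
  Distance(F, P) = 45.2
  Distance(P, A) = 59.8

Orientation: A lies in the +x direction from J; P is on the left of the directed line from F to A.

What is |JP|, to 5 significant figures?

48.131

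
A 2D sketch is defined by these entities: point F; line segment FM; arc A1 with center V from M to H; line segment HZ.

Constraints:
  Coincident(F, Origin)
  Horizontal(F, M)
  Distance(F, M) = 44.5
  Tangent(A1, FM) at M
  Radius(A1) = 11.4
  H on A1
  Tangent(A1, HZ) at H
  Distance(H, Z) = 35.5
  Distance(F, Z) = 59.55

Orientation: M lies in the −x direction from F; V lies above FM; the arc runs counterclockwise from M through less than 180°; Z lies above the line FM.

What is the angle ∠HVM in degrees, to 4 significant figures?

94.20°

Checks: F.y = 0.00, M.y = 0.00 ✓; |VH| = 11.40 ✓; ∠(VH, HZ) = 90.00° ✓; |HZ| = 35.50 ✓; |FZ| = 59.55 ✓.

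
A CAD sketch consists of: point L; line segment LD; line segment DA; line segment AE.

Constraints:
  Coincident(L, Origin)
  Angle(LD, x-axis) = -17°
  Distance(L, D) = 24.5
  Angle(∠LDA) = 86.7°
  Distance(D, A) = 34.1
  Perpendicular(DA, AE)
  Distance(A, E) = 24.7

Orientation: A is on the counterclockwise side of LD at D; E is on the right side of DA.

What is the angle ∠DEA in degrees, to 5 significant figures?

54.083°

L is at the origin; LD runs at -17.0° with length 24.5, so D = 24.5·(cos -17.0°, sin -17.0°) = (23.429, -7.1631). ∠LDA = 86.7°, so DA runs at -17.0° + (180° − 86.7°) = 76.300° from the x-axis; with |DA| = 34.1, A = D + 34.1·(cos 76.300°, sin 76.300°) = (31.506, 25.967). The perpendicularity gives AE at right angles to DA; with |AE| = 24.7 on the right of DA, E = A + 24.7·(0.97155, -0.23684) = (55.503, 20.117). Then cos ∠DEA = ED·EA / (|ED||EA|), giving 54.083°.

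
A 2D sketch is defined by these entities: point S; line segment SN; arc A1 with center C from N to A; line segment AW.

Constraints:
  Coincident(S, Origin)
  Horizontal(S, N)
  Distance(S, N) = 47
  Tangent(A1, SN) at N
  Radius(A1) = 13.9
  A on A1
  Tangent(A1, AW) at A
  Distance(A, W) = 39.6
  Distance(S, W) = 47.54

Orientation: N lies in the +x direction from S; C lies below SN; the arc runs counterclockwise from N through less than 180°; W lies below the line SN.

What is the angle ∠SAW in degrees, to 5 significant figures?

78.554°

Checks: ∠(CN, NS) = 90.00° ✓; |CN| = 13.90 ✓; |CA| = 13.90 ✓; ∠(CA, AW) = 90.00° ✓; |AW| = 39.60 ✓; |SW| = 47.54 ✓.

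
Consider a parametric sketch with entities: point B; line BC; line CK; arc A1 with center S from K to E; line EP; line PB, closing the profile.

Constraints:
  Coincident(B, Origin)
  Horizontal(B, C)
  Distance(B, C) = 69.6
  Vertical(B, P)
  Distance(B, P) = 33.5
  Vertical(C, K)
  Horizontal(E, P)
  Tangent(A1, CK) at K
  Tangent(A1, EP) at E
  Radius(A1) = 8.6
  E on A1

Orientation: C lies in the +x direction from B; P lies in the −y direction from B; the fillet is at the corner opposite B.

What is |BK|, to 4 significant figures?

73.92

The virtual corner opposite B is at (69.60, -33.50). Since A1 is tangent to CK there, SK ⟂ CK and since A1 is tangent to EP there, SE ⟂ EP, with radius 8.6, so the center S sits 8.6 in from both sides at S = (61.00, -24.90). That places the tangent points at K = (69.60, -24.90) on CK and E = (61.00, -33.50) on EP. Then |BK| = |K − B| = 73.92.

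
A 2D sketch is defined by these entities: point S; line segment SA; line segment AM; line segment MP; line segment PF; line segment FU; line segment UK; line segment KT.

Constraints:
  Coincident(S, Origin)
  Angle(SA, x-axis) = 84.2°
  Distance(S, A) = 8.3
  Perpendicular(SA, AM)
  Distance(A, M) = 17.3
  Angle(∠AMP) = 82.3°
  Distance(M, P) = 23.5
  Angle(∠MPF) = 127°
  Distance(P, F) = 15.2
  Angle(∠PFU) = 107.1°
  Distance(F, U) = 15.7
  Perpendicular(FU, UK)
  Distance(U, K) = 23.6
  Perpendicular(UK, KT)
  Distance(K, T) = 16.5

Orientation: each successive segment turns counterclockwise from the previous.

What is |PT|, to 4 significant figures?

9.786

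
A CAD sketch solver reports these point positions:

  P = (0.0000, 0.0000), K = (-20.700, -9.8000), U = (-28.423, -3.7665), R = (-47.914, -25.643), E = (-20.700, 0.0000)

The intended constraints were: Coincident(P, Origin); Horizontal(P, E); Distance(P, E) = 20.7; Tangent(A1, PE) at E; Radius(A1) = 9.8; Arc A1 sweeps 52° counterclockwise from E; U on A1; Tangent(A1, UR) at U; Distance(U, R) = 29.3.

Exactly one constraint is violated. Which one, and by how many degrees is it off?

Tangent(A1, UR) at U — off by 3.70°.

P = (0.00, 0.00) ✓; P.y = 0.00, E.y = 0.00 ✓; |PE| = 20.70 ✓; ∠(KE, EP) = 90.00° ✓; |KE| = 9.800 ✓; bearing(K→U) − bearing(K→E) = 52.00° ✓; |KU| = 9.800 ✓; ∠(KU, UR) = 93.70° ✗; |UR| = 29.30 ✓.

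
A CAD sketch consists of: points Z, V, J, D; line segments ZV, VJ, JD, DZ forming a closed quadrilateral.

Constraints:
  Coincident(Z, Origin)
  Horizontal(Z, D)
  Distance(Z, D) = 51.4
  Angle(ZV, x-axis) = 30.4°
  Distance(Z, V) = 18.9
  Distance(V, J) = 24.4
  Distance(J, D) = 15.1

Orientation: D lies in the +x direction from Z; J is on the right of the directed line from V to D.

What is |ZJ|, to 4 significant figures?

36.95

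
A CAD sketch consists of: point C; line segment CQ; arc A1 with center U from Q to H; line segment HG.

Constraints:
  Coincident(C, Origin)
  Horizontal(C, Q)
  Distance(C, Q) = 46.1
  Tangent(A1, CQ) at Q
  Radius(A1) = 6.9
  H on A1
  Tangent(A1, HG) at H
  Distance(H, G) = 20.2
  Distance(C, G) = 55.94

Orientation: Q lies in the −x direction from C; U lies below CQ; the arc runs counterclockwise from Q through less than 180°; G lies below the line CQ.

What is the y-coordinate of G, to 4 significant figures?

-28.13

C is at the origin; CQ is horizontal with |CQ| = 46.1 and Q on the −x side, so Q = (-46.10, 0.000). Tangency of A1 to CQ means the radius UQ is perpendicular to CQ, so U = Q + (0, -6.9) = (-46.10, -6.900). Since UH ⟂ HG (tangency), |UG| = √(6.9² + 20.2²) = 21.35 regardless of where H sits on A1. So G lies on both circle(C, 55.94) and circle(U, 21.35); the below-CQ intersection is G = (-48.35, -28.13). H is the foot of the tangent from G: H = (-52.83, -8.428).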